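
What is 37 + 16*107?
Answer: 1749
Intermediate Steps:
37 + 16*107 = 37 + 1712 = 1749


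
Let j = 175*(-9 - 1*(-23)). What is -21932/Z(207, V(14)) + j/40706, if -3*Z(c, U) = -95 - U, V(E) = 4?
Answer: -446341571/671649 ≈ -664.55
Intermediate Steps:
j = 2450 (j = 175*(-9 + 23) = 175*14 = 2450)
Z(c, U) = 95/3 + U/3 (Z(c, U) = -(-95 - U)/3 = 95/3 + U/3)
-21932/Z(207, V(14)) + j/40706 = -21932/(95/3 + (⅓)*4) + 2450/40706 = -21932/(95/3 + 4/3) + 2450*(1/40706) = -21932/33 + 1225/20353 = -446341571/671649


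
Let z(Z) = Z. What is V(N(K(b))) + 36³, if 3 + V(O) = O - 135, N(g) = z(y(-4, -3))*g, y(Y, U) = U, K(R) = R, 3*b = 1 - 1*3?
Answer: 46520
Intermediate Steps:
b = -⅔ (b = (1 - 1*3)/3 = (1 - 3)/3 = (⅓)*(-2) = -⅔ ≈ -0.66667)
N(g) = -3*g
V(O) = -138 + O (V(O) = -3 + (O - 135) = -3 + (-135 + O) = -138 + O)
V(N(K(b))) + 36³ = (-138 - 3*(-⅔)) + 36³ = (-138 + 2) + 46656 = -136 + 46656 = 46520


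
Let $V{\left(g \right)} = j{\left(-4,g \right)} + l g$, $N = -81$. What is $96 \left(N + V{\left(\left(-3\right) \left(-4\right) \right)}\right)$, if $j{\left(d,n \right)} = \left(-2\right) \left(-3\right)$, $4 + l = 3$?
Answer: $-8352$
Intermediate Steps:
$l = -1$ ($l = -4 + 3 = -1$)
$j{\left(d,n \right)} = 6$
$V{\left(g \right)} = 6 - g$
$96 \left(N + V{\left(\left(-3\right) \left(-4\right) \right)}\right) = 96 \left(-81 + \left(6 - \left(-3\right) \left(-4\right)\right)\right) = 96 \left(-81 + \left(6 - 12\right)\right) = 96 \left(-81 - 6\right) = 96 \left(-87\right) = -8352$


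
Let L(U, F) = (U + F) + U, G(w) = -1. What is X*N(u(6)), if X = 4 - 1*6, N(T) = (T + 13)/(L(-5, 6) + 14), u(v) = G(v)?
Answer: -12/5 ≈ -2.4000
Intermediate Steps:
u(v) = -1
L(U, F) = F + 2*U (L(U, F) = (F + U) + U = F + 2*U)
N(T) = 13/10 + T/10 (N(T) = (T + 13)/((6 + 2*(-5)) + 14) = (13 + T)/((6 - 10) + 14) = (13 + T)/(-4 + 14) = (13 + T)/10 = (13 + T)*(⅒) = 13/10 + T/10)
X = -2 (X = 4 - 6 = -2)
X*N(u(6)) = -2*(13/10 + (⅒)*(-1)) = -2*(13/10 - ⅒) = -2*6/5 = -12/5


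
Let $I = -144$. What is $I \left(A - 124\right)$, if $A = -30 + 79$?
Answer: $10800$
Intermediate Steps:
$A = 49$
$I \left(A - 124\right) = - 144 \left(49 - 124\right) = \left(-144\right) \left(-75\right) = 10800$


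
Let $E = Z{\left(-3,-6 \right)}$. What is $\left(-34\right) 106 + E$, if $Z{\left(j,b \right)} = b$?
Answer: $-3610$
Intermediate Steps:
$E = -6$
$\left(-34\right) 106 + E = \left(-34\right) 106 - 6 = -3604 - 6 = -3610$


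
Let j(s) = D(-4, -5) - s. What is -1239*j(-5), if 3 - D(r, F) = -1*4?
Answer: -14868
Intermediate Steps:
D(r, F) = 7 (D(r, F) = 3 - (-1)*4 = 3 - 1*(-4) = 3 + 4 = 7)
j(s) = 7 - s
-1239*j(-5) = -1239*(7 - 1*(-5)) = -1239*(7 + 5) = -1239*12 = -14868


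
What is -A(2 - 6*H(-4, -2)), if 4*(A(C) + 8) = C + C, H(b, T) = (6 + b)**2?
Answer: 19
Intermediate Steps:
A(C) = -8 + C/2 (A(C) = -8 + (C + C)/4 = -8 + (2*C)/4 = -8 + C/2)
-A(2 - 6*H(-4, -2)) = -(-8 + (2 - 6*(6 - 4)**2)/2) = -(-8 + (2 - 6*2**2)/2) = -(-8 + (2 - 6*4)/2) = -(-8 + (2 - 24)/2) = -(-8 + (1/2)*(-22)) = -(-8 - 11) = -1*(-19) = 19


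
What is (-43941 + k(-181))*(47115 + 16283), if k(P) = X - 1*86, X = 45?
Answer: -2788370836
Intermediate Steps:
k(P) = -41 (k(P) = 45 - 1*86 = 45 - 86 = -41)
(-43941 + k(-181))*(47115 + 16283) = (-43941 - 41)*(47115 + 16283) = -43982*63398 = -2788370836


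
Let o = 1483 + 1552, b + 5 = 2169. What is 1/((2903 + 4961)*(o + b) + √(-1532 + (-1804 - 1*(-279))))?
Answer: 13628312/557192663909051 - I*√3057/1671577991727153 ≈ 2.4459e-8 - 3.3077e-14*I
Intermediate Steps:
b = 2164 (b = -5 + 2169 = 2164)
o = 3035
1/((2903 + 4961)*(o + b) + √(-1532 + (-1804 - 1*(-279)))) = 1/((2903 + 4961)*(3035 + 2164) + √(-1532 + (-1804 - 1*(-279)))) = 1/(7864*5199 + √(-1532 + (-1804 + 279))) = 1/(40884936 + √(-1532 - 1525)) = 1/(40884936 + √(-3057)) = 1/(40884936 + I*√3057)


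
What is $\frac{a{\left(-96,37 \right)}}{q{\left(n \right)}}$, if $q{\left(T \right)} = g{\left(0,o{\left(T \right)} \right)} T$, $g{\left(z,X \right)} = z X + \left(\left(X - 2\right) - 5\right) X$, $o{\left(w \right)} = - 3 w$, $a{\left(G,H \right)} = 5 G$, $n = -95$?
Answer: $\frac{16}{250895} \approx 6.3772 \cdot 10^{-5}$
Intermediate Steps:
$g{\left(z,X \right)} = X z + X \left(-7 + X\right)$ ($g{\left(z,X \right)} = X z + \left(\left(-2 + X\right) - 5\right) X = X z + \left(-7 + X\right) X = X z + X \left(-7 + X\right)$)
$q{\left(T \right)} = - 3 T^{2} \left(-7 - 3 T\right)$ ($q{\left(T \right)} = - 3 T \left(-7 - 3 T + 0\right) T = - 3 T \left(-7 - 3 T\right) T = - 3 T^{2} \left(-7 - 3 T\right)$)
$\frac{a{\left(-96,37 \right)}}{q{\left(n \right)}} = \frac{5 \left(-96\right)}{\left(-95\right)^{2} \left(21 + 9 \left(-95\right)\right)} = - \frac{480}{9025 \left(21 - 855\right)} = - \frac{480}{9025 \left(-834\right)} = - \frac{480}{-7526850} = \left(-480\right) \left(- \frac{1}{7526850}\right) = \frac{16}{250895}$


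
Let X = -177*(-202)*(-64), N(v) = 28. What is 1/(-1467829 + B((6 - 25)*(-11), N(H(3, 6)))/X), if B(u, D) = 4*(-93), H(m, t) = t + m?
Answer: -190688/279897376321 ≈ -6.8128e-7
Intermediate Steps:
H(m, t) = m + t
X = -2288256 (X = 35754*(-64) = -2288256)
B(u, D) = -372
1/(-1467829 + B((6 - 25)*(-11), N(H(3, 6)))/X) = 1/(-1467829 - 372/(-2288256)) = 1/(-1467829 - 372*(-1/2288256)) = 1/(-1467829 + 31/190688) = 1/(-279897376321/190688) = -190688/279897376321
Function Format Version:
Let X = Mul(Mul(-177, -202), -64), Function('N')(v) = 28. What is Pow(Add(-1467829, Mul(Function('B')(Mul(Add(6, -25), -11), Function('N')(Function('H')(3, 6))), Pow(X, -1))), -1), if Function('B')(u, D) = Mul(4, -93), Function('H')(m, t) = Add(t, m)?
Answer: Rational(-190688, 279897376321) ≈ -6.8128e-7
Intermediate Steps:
Function('H')(m, t) = Add(m, t)
X = -2288256 (X = Mul(35754, -64) = -2288256)
Function('B')(u, D) = -372
Pow(Add(-1467829, Mul(Function('B')(Mul(Add(6, -25), -11), Function('N')(Function('H')(3, 6))), Pow(X, -1))), -1) = Pow(Add(-1467829, Mul(-372, Pow(-2288256, -1))), -1) = Pow(Add(-1467829, Mul(-372, Rational(-1, 2288256))), -1) = Pow(Add(-1467829, Rational(31, 190688)), -1) = Pow(Rational(-279897376321, 190688), -1) = Rational(-190688, 279897376321)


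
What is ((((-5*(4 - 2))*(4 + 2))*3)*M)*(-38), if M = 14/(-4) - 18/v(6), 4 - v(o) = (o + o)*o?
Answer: -376200/17 ≈ -22129.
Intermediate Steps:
v(o) = 4 - 2*o**2 (v(o) = 4 - (o + o)*o = 4 - 2*o*o = 4 - 2*o**2)
M = -55/17 (M = 14/(-4) - 18/(4 - 2*6**2) = 14*(-1/4) - 18/(4 - 2*36) = -7/2 - 18/(4 - 72) = -7/2 - 18/(-68) = -7/2 - 18*(-1/68) = -7/2 + 9/34 = -55/17 ≈ -3.2353)
((((-5*(4 - 2))*(4 + 2))*3)*M)*(-38) = ((((-5*(4 - 2))*(4 + 2))*3)*(-55/17))*(-38) = (((-5*2*6)*3)*(-55/17))*(-38) = ((-10*6*3)*(-55/17))*(-38) = (-60*3*(-55/17))*(-38) = -180*(-55/17)*(-38) = (9900/17)*(-38) = -376200/17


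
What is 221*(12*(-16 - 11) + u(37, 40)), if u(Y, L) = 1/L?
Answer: -2863939/40 ≈ -71599.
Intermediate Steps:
221*(12*(-16 - 11) + u(37, 40)) = 221*(12*(-16 - 11) + 1/40) = 221*(12*(-27) + 1/40) = 221*(-324 + 1/40) = 221*(-12959/40) = -2863939/40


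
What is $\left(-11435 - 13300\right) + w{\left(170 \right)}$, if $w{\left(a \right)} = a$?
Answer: $-24565$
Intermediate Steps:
$\left(-11435 - 13300\right) + w{\left(170 \right)} = \left(-11435 - 13300\right) + 170 = -24735 + 170 = -24565$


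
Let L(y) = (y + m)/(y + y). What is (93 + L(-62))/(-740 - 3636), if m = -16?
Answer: -5805/271312 ≈ -0.021396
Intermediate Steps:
L(y) = (-16 + y)/(2*y) (L(y) = (y - 16)/(y + y) = (-16 + y)/((2*y)) = (-16 + y)*(1/(2*y)) = (-16 + y)/(2*y))
(93 + L(-62))/(-740 - 3636) = (93 + (½)*(-16 - 62)/(-62))/(-740 - 3636) = (93 + (½)*(-1/62)*(-78))/(-4376) = (93 + 39/62)*(-1/4376) = (5805/62)*(-1/4376) = -5805/271312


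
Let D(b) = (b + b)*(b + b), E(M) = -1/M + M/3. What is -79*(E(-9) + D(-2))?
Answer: -9322/9 ≈ -1035.8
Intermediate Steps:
E(M) = -1/M + M/3 (E(M) = -1/M + M*(⅓) = -1/M + M/3)
D(b) = 4*b² (D(b) = (2*b)*(2*b) = 4*b²)
-79*(E(-9) + D(-2)) = -79*((-1/(-9) + (⅓)*(-9)) + 4*(-2)²) = -79*((-1*(-⅑) - 3) + 4*4) = -79*((⅑ - 3) + 16) = -79*(-26/9 + 16) = -79*118/9 = -9322/9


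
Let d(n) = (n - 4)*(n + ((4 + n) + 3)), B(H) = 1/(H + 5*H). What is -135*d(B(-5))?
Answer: 18876/5 ≈ 3775.2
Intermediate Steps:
B(H) = 1/(6*H)
d(n) = (-4 + n)*(7 + 2*n) (d(n) = (-4 + n)*(n + (7 + n)) = (-4 + n)*(7 + 2*n))
-135*d(B(-5)) = -135*(-28 - 1/(6*(-5)) + 2*((⅙)/(-5))²) = -135*(-28 - (-1)/(6*5) + 2*((⅙)*(-⅕))²) = -135*(-28 - 1*(-1/30) + 2*(-1/30)²) = -135*(-28 + 1/30 + 2*(1/900)) = -135*(-28 + 1/30 + 1/450) = -135*(-6292/225) = 18876/5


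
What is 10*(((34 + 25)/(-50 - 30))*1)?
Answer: -59/8 ≈ -7.3750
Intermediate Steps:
10*(((34 + 25)/(-50 - 30))*1) = 10*((59/(-80))*1) = 10*((59*(-1/80))*1) = 10*(-59/80*1) = 10*(-59/80) = -59/8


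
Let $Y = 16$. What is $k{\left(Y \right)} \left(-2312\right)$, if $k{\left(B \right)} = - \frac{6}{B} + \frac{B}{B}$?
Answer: $-1445$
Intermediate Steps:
$k{\left(B \right)} = 1 - \frac{6}{B}$ ($k{\left(B \right)} = - \frac{6}{B} + 1 = 1 - \frac{6}{B}$)
$k{\left(Y \right)} \left(-2312\right) = \frac{-6 + 16}{16} \left(-2312\right) = \frac{1}{16} \cdot 10 \left(-2312\right) = \frac{5}{8} \left(-2312\right) = -1445$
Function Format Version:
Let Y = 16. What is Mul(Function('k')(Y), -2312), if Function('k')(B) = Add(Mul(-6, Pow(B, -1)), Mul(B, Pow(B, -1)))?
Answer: -1445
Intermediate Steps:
Function('k')(B) = Add(1, Mul(-6, Pow(B, -1))) (Function('k')(B) = Add(Mul(-6, Pow(B, -1)), 1) = Add(1, Mul(-6, Pow(B, -1))))
Mul(Function('k')(Y), -2312) = Mul(Mul(Pow(16, -1), Add(-6, 16)), -2312) = Mul(Mul(Rational(1, 16), 10), -2312) = Mul(Rational(5, 8), -2312) = -1445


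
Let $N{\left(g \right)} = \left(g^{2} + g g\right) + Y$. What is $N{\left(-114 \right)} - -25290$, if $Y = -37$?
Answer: $51245$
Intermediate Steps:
$N{\left(g \right)} = -37 + 2 g^{2}$ ($N{\left(g \right)} = \left(g^{2} + g g\right) - 37 = \left(g^{2} + g^{2}\right) - 37 = 2 g^{2} - 37 = -37 + 2 g^{2}$)
$N{\left(-114 \right)} - -25290 = \left(-37 + 2 \left(-114\right)^{2}\right) - -25290 = \left(-37 + 2 \cdot 12996\right) + 25290 = \left(-37 + 25992\right) + 25290 = 25955 + 25290 = 51245$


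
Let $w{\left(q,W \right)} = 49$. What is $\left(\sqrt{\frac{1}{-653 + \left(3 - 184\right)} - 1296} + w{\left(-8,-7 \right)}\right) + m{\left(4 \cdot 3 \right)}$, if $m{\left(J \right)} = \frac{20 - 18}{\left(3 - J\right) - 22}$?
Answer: $\frac{1517}{31} + \frac{i \sqrt{901441410}}{834} \approx 48.935 + 36.0 i$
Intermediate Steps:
$m{\left(J \right)} = \frac{2}{-19 - J}$
$\left(\sqrt{\frac{1}{-653 + \left(3 - 184\right)} - 1296} + w{\left(-8,-7 \right)}\right) + m{\left(4 \cdot 3 \right)} = \left(\sqrt{\frac{1}{-653 + \left(3 - 184\right)} - 1296} + 49\right) - \frac{2}{19 + 4 \cdot 3} = \left(\sqrt{\frac{1}{-653 + \left(3 - 184\right)} - 1296} + 49\right) - \frac{2}{19 + 12} = \left(\sqrt{\frac{1}{-653 - 181} - 1296} + 49\right) - \frac{2}{31} = \left(\sqrt{\frac{1}{-834} - 1296} + 49\right) - \frac{2}{31} = \left(\sqrt{- \frac{1}{834} - 1296} + 49\right) - \frac{2}{31} = \left(\sqrt{- \frac{1080865}{834}} + 49\right) - \frac{2}{31} = \left(\frac{i \sqrt{901441410}}{834} + 49\right) - \frac{2}{31} = \left(49 + \frac{i \sqrt{901441410}}{834}\right) - \frac{2}{31} = \frac{1517}{31} + \frac{i \sqrt{901441410}}{834}$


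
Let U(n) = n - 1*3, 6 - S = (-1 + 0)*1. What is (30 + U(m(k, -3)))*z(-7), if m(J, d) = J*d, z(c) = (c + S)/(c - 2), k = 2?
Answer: 0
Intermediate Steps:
S = 7 (S = 6 - (-1 + 0) = 6 - (-1) = 6 - 1*(-1) = 6 + 1 = 7)
z(c) = (7 + c)/(-2 + c) (z(c) = (c + 7)/(c - 2) = (7 + c)/(-2 + c))
U(n) = -3 + n (U(n) = n - 3 = -3 + n)
(30 + U(m(k, -3)))*z(-7) = (30 + (-3 + 2*(-3)))*((7 - 7)/(-2 - 7)) = (30 + (-3 - 6))*(0/(-9)) = (30 - 9)*(-⅑*0) = 21*0 = 0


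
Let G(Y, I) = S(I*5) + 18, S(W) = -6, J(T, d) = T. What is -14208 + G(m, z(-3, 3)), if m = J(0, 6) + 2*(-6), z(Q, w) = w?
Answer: -14196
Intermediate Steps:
m = -12 (m = 0 + 2*(-6) = 0 - 12 = -12)
G(Y, I) = 12 (G(Y, I) = -6 + 18 = 12)
-14208 + G(m, z(-3, 3)) = -14208 + 12 = -14196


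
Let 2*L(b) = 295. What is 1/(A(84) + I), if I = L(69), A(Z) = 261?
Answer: 2/817 ≈ 0.0024480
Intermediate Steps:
L(b) = 295/2 (L(b) = (½)*295 = 295/2)
I = 295/2 ≈ 147.50
1/(A(84) + I) = 1/(261 + 295/2) = 1/(817/2) = 2/817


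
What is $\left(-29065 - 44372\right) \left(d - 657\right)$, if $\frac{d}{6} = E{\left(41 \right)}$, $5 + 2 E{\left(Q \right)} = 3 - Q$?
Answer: $57721482$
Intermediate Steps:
$E{\left(Q \right)} = -1 - \frac{Q}{2}$ ($E{\left(Q \right)} = - \frac{5}{2} + \frac{3 - Q}{2} = - \frac{5}{2} - \left(- \frac{3}{2} + \frac{Q}{2}\right) = -1 - \frac{Q}{2}$)
$d = -129$ ($d = 6 \left(-1 - \frac{41}{2}\right) = 6 \left(- \frac{43}{2}\right) = -129$)
$\left(-29065 - 44372\right) \left(d - 657\right) = \left(-29065 - 44372\right) \left(-129 - 657\right) = \left(-73437\right) \left(-786\right) = 57721482$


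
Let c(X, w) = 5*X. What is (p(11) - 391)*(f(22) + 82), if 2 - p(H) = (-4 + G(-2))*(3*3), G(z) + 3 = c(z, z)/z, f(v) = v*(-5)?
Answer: 10388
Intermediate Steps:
f(v) = -5*v
G(z) = 2 (G(z) = -3 + (5*z)/z = -3 + 5 = 2)
p(H) = 20 (p(H) = 2 - (-4 + 2)*3*3 = 2 - (-2)*9 = 2 - 1*(-18) = 2 + 18 = 20)
(p(11) - 391)*(f(22) + 82) = (20 - 391)*(-5*22 + 82) = -371*(-110 + 82) = -371*(-28) = 10388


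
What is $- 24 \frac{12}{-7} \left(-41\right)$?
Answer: $- \frac{11808}{7} \approx -1686.9$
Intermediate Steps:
$- 24 \frac{12}{-7} \left(-41\right) = - 24 \cdot 12 \left(- \frac{1}{7}\right) \left(-41\right) = \left(-24\right) \left(- \frac{12}{7}\right) \left(-41\right) = \frac{288}{7} \left(-41\right) = - \frac{11808}{7}$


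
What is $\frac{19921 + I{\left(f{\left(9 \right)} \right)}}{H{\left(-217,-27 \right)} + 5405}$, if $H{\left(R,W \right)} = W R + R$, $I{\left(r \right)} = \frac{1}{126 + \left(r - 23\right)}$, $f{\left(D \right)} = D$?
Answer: $\frac{2231153}{1237264} \approx 1.8033$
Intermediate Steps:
$I{\left(r \right)} = \frac{1}{103 + r}$ ($I{\left(r \right)} = \frac{1}{126 + \left(r - 23\right)} = \frac{1}{126 + \left(-23 + r\right)} = \frac{1}{103 + r}$)
$H{\left(R,W \right)} = R + R W$ ($H{\left(R,W \right)} = R W + R = R + R W$)
$\frac{19921 + I{\left(f{\left(9 \right)} \right)}}{H{\left(-217,-27 \right)} + 5405} = \frac{19921 + \frac{1}{103 + 9}}{- 217 \left(1 - 27\right) + 5405} = \frac{19921 + \frac{1}{112}}{\left(-217\right) \left(-26\right) + 5405} = \frac{19921 + \frac{1}{112}}{5642 + 5405} = \frac{2231153}{112 \cdot 11047} = \frac{2231153}{112} \cdot \frac{1}{11047} = \frac{2231153}{1237264}$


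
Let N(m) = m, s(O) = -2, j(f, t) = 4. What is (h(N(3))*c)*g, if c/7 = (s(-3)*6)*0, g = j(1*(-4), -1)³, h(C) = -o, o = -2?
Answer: 0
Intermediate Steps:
h(C) = 2 (h(C) = -1*(-2) = 2)
g = 64 (g = 4³ = 64)
c = 0 (c = 7*(-2*6*0) = 7*(-12*0) = 7*0 = 0)
(h(N(3))*c)*g = (2*0)*64 = 0*64 = 0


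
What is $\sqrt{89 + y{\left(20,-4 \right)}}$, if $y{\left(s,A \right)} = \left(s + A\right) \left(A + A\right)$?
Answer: $i \sqrt{39} \approx 6.245 i$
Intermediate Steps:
$y{\left(s,A \right)} = 2 A \left(A + s\right)$ ($y{\left(s,A \right)} = \left(A + s\right) 2 A = 2 A \left(A + s\right)$)
$\sqrt{89 + y{\left(20,-4 \right)}} = \sqrt{89 + 2 \left(-4\right) \left(-4 + 20\right)} = \sqrt{89 + 2 \left(-4\right) 16} = \sqrt{89 - 128} = \sqrt{-39} = i \sqrt{39}$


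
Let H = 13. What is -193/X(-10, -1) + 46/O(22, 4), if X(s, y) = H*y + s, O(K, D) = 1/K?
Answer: 23469/23 ≈ 1020.4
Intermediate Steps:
X(s, y) = s + 13*y (X(s, y) = 13*y + s = s + 13*y)
-193/X(-10, -1) + 46/O(22, 4) = -193/(-10 + 13*(-1)) + 46/(1/22) = -193/(-10 - 13) + 46/(1/22) = -193/(-23) + 46*22 = -193*(-1/23) + 1012 = 193/23 + 1012 = 23469/23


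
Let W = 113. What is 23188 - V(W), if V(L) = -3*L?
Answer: 23527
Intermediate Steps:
23188 - V(W) = 23188 - (-3)*113 = 23188 - 1*(-339) = 23188 + 339 = 23527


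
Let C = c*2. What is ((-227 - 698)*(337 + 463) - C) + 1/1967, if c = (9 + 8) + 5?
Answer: -1455666547/1967 ≈ -7.4004e+5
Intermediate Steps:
c = 22 (c = 17 + 5 = 22)
C = 44 (C = 22*2 = 44)
((-227 - 698)*(337 + 463) - C) + 1/1967 = ((-227 - 698)*(337 + 463) - 1*44) + 1/1967 = (-925*800 - 44) + 1/1967 = (-740000 - 44) + 1/1967 = -740044 + 1/1967 = -1455666547/1967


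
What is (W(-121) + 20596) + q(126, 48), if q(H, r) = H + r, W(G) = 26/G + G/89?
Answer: 223655175/10769 ≈ 20768.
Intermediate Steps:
W(G) = 26/G + G/89 (W(G) = 26/G + G*(1/89) = 26/G + G/89)
(W(-121) + 20596) + q(126, 48) = ((26/(-121) + (1/89)*(-121)) + 20596) + (126 + 48) = ((26*(-1/121) - 121/89) + 20596) + 174 = ((-26/121 - 121/89) + 20596) + 174 = (-16955/10769 + 20596) + 174 = 221781369/10769 + 174 = 223655175/10769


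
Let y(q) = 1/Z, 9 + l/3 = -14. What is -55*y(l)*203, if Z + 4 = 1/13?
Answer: 145145/51 ≈ 2846.0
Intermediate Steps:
l = -69 (l = -27 + 3*(-14) = -27 - 42 = -69)
Z = -51/13 (Z = -4 + 1/13 = -51/13 ≈ -3.9231)
y(q) = -13/51 (y(q) = 1/(-51/13) = -13/51)
-55*y(l)*203 = -55*(-13/51)*203 = (715/51)*203 = 145145/51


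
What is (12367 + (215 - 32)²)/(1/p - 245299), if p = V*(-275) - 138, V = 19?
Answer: -122962864/657769269 ≈ -0.18694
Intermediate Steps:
p = -5363 (p = 19*(-275) - 138 = -5225 - 138 = -5363)
(12367 + (215 - 32)²)/(1/p - 245299) = (12367 + (215 - 32)²)/(1/(-5363) - 245299) = (12367 + 183²)/(-1/5363 - 245299) = (12367 + 33489)/(-1315538538/5363) = 45856*(-5363/1315538538) = -122962864/657769269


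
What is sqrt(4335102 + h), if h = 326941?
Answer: sqrt(4662043) ≈ 2159.2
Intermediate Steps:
sqrt(4335102 + h) = sqrt(4335102 + 326941) = sqrt(4662043)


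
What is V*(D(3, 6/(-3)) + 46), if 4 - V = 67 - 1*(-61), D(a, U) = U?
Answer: -5456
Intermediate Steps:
V = -124 (V = 4 - (67 - 1*(-61)) = 4 - (67 + 61) = 4 - 1*128 = 4 - 128 = -124)
V*(D(3, 6/(-3)) + 46) = -124*(6/(-3) + 46) = -124*(6*(-⅓) + 46) = -124*(-2 + 46) = -124*44 = -5456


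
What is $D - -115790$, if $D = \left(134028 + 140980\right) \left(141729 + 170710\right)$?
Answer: $85923340302$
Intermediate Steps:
$D = 85923224512$ ($D = 275008 \cdot 312439 = 85923224512$)
$D - -115790 = 85923224512 - -115790 = 85923224512 + 115790 = 85923340302$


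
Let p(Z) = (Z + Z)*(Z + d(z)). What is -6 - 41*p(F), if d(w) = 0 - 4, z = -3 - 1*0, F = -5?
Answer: -3696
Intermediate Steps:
z = -3 (z = -3 + 0 = -3)
d(w) = -4
p(Z) = 2*Z*(-4 + Z) (p(Z) = (Z + Z)*(Z - 4) = (2*Z)*(-4 + Z) = 2*Z*(-4 + Z))
-6 - 41*p(F) = -6 - 82*(-5)*(-4 - 5) = -6 - 82*(-5)*(-9) = -6 - 41*90 = -6 - 3690 = -3696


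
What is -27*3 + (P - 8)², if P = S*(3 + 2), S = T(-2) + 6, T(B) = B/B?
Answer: 648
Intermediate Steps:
T(B) = 1
S = 7 (S = 1 + 6 = 7)
P = 35 (P = 7*(3 + 2) = 7*5 = 35)
-27*3 + (P - 8)² = -27*3 + (35 - 8)² = -81 + 27² = -81 + 729 = 648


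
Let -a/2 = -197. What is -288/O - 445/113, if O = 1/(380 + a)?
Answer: -25189501/113 ≈ -2.2292e+5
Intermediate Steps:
a = 394 (a = -2*(-197) = 394)
O = 1/774 (O = 1/(380 + 394) = 1/774 ≈ 0.0012920)
-288/O - 445/113 = -288/1/774 - 445/113 = -288*774 - 445*1/113 = -222912 - 445/113 = -25189501/113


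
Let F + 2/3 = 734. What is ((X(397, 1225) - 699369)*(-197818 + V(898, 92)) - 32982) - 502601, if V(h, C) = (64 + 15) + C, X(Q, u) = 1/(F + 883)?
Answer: 670265870183899/4849 ≈ 1.3823e+11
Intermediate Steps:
F = 2200/3 (F = -⅔ + 734 = 2200/3 ≈ 733.33)
X(Q, u) = 3/4849 (X(Q, u) = 1/(2200/3 + 883) = 1/(4849/3) = 3/4849)
V(h, C) = 79 + C
((X(397, 1225) - 699369)*(-197818 + V(898, 92)) - 32982) - 502601 = ((3/4849 - 699369)*(-197818 + (79 + 92)) - 32982) - 502601 = (-3391240278*(-197818 + 171)/4849 - 32982) - 502601 = (-3391240278/4849*(-197647) - 32982) - 502601 = (670268467225866/4849 - 32982) - 502601 = 670268307296148/4849 - 502601 = 670265870183899/4849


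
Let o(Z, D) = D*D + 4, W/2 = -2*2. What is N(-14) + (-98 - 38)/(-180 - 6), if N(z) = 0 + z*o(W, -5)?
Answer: -37690/93 ≈ -405.27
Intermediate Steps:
W = -8 (W = 2*(-2*2) = 2*(-4) = -8)
o(Z, D) = 4 + D² (o(Z, D) = D² + 4 = 4 + D²)
N(z) = 29*z (N(z) = 0 + z*(4 + (-5)²) = 0 + z*(4 + 25) = 0 + z*29 = 0 + 29*z = 29*z)
N(-14) + (-98 - 38)/(-180 - 6) = 29*(-14) + (-98 - 38)/(-180 - 6) = -406 - 136/(-186) = -406 - 136*(-1/186) = -406 + 68/93 = -37690/93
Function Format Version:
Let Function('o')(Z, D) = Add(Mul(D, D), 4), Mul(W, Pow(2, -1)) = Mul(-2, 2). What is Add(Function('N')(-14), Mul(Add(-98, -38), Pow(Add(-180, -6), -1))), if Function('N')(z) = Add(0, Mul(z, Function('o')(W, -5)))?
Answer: Rational(-37690, 93) ≈ -405.27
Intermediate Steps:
W = -8 (W = Mul(2, Mul(-2, 2)) = Mul(2, -4) = -8)
Function('o')(Z, D) = Add(4, Pow(D, 2)) (Function('o')(Z, D) = Add(Pow(D, 2), 4) = Add(4, Pow(D, 2)))
Function('N')(z) = Mul(29, z) (Function('N')(z) = Add(0, Mul(z, Add(4, Pow(-5, 2)))) = Add(0, Mul(z, Add(4, 25))) = Add(0, Mul(z, 29)) = Add(0, Mul(29, z)) = Mul(29, z))
Add(Function('N')(-14), Mul(Add(-98, -38), Pow(Add(-180, -6), -1))) = Add(Mul(29, -14), Mul(Add(-98, -38), Pow(Add(-180, -6), -1))) = Add(-406, Mul(-136, Pow(-186, -1))) = Add(-406, Mul(-136, Rational(-1, 186))) = Add(-406, Rational(68, 93)) = Rational(-37690, 93)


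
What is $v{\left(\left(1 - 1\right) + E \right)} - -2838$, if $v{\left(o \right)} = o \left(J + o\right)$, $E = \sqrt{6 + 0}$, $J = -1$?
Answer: $2844 - \sqrt{6} \approx 2841.6$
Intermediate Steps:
$E = \sqrt{6} \approx 2.4495$
$v{\left(o \right)} = o \left(-1 + o\right)$
$v{\left(\left(1 - 1\right) + E \right)} - -2838 = \left(\left(1 - 1\right) + \sqrt{6}\right) \left(-1 + \left(\left(1 - 1\right) + \sqrt{6}\right)\right) - -2838 = \left(0 + \sqrt{6}\right) \left(-1 + \left(0 + \sqrt{6}\right)\right) + 2838 = \sqrt{6} \left(-1 + \sqrt{6}\right) + 2838 = 2838 + \sqrt{6} \left(-1 + \sqrt{6}\right)$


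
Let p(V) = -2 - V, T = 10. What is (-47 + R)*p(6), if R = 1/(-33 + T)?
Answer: 8656/23 ≈ 376.35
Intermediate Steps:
R = -1/23 (R = 1/(-33 + 10) = 1/(-23) = -1/23 ≈ -0.043478)
(-47 + R)*p(6) = (-47 - 1/23)*(-2 - 1*6) = -1082*(-2 - 6)/23 = -1082/23*(-8) = 8656/23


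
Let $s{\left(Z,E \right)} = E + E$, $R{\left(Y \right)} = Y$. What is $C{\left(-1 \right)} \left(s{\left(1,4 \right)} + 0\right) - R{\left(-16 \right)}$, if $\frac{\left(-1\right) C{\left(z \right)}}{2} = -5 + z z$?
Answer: $80$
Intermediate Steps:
$s{\left(Z,E \right)} = 2 E$
$C{\left(z \right)} = 10 - 2 z^{2}$ ($C{\left(z \right)} = - 2 \left(-5 + z z\right) = - 2 \left(-5 + z^{2}\right) = 10 - 2 z^{2}$)
$C{\left(-1 \right)} \left(s{\left(1,4 \right)} + 0\right) - R{\left(-16 \right)} = \left(10 - 2 \left(-1\right)^{2}\right) \left(2 \cdot 4 + 0\right) - -16 = \left(10 - 2\right) \left(8 + 0\right) + 16 = \left(10 - 2\right) 8 + 16 = 8 \cdot 8 + 16 = 64 + 16 = 80$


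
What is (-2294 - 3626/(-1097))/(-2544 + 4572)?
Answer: -628223/556179 ≈ -1.1295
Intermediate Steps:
(-2294 - 3626/(-1097))/(-2544 + 4572) = (-2294 - 3626*(-1/1097))/2028 = (-2294 + 3626/1097)*(1/2028) = -2512892/1097*1/2028 = -628223/556179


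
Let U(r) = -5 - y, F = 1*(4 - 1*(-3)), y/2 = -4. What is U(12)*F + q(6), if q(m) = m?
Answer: 27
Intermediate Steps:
y = -8 (y = 2*(-4) = -8)
F = 7 (F = 1*(4 + 3) = 1*7 = 7)
U(r) = 3 (U(r) = -5 - 1*(-8) = -5 + 8 = 3)
U(12)*F + q(6) = 3*7 + 6 = 21 + 6 = 27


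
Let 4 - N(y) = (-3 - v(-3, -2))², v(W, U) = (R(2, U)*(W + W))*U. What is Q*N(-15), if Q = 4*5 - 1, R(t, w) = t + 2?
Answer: -49343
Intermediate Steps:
R(t, w) = 2 + t
v(W, U) = 8*U*W (v(W, U) = ((2 + 2)*(W + W))*U = (4*(2*W))*U = (8*W)*U = 8*U*W)
Q = 19 (Q = 20 - 1 = 19)
N(y) = -2597 (N(y) = 4 - (-3 - 8*(-2)*(-3))² = 4 - (-3 - 1*48)² = 4 - (-3 - 48)² = 4 - 1*(-51)² = 4 - 1*2601 = 4 - 2601 = -2597)
Q*N(-15) = 19*(-2597) = -49343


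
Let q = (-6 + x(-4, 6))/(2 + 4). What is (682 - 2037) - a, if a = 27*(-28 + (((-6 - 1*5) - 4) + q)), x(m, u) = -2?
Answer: -158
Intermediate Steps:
q = -4/3 (q = (-6 - 2)/(2 + 4) = -8/6 = -8*1/6 = -4/3 ≈ -1.3333)
a = -1197 (a = 27*(-28 + (((-6 - 1*5) - 4) - 4/3)) = 27*(-28 + (((-6 - 5) - 4) - 4/3)) = 27*(-28 + ((-11 - 4) - 4/3)) = 27*(-28 + (-15 - 4/3)) = 27*(-28 - 49/3) = 27*(-133/3) = -1197)
(682 - 2037) - a = (682 - 2037) - 1*(-1197) = -1355 + 1197 = -158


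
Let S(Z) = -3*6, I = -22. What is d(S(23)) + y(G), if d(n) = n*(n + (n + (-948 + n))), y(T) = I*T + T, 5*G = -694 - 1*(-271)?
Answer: 99063/5 ≈ 19813.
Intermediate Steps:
S(Z) = -18
G = -423/5 (G = (-694 - 1*(-271))/5 = (-694 + 271)/5 = (⅕)*(-423) = -423/5 ≈ -84.600)
y(T) = -21*T (y(T) = -22*T + T = -21*T)
d(n) = n*(-948 + 3*n) (d(n) = n*(n + (-948 + 2*n)) = n*(-948 + 3*n))
d(S(23)) + y(G) = 3*(-18)*(-316 - 18) - 21*(-423/5) = 3*(-18)*(-334) + 8883/5 = 18036 + 8883/5 = 99063/5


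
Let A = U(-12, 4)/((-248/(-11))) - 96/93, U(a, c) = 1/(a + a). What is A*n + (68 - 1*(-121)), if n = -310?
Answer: 48919/96 ≈ 509.57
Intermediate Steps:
U(a, c) = 1/(2*a)
A = -6155/5952 (A = ((½)/(-12))/((-248/(-11))) - 96/93 = ((½)*(-1/12))/((-248*(-1/11))) - 96*1/93 = -1/(24*248/11) - 32/31 = -1/24*11/248 - 32/31 = -11/5952 - 32/31 = -6155/5952 ≈ -1.0341)
A*n + (68 - 1*(-121)) = -6155/5952*(-310) + (68 - 1*(-121)) = 30775/96 + (68 + 121) = 30775/96 + 189 = 48919/96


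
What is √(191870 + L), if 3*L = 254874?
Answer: 2*√69207 ≈ 526.14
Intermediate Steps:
L = 84958 (L = (⅓)*254874 = 84958)
√(191870 + L) = √(191870 + 84958) = √276828 = 2*√69207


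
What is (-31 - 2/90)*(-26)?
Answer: 36296/45 ≈ 806.58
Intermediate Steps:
(-31 - 2/90)*(-26) = (-31 - 2*1/90)*(-26) = (-31 - 1/45)*(-26) = -1396/45*(-26) = 36296/45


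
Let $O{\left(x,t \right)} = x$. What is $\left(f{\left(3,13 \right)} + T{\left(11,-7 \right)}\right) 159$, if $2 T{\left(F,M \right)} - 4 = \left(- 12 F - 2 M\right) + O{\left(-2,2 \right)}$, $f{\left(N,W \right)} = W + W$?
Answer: $-5088$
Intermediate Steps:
$f{\left(N,W \right)} = 2 W$
$T{\left(F,M \right)} = 1 - M - 6 F$ ($T{\left(F,M \right)} = 2 + \frac{\left(- 12 F - 2 M\right) - 2}{2} = 2 + \frac{-2 - 12 F - 2 M}{2} = 2 - \left(1 + M + 6 F\right) = 1 - M - 6 F$)
$\left(f{\left(3,13 \right)} + T{\left(11,-7 \right)}\right) 159 = \left(2 \cdot 13 - 58\right) 159 = \left(26 + \left(1 + 7 - 66\right)\right) 159 = \left(26 - 58\right) 159 = \left(-32\right) 159 = -5088$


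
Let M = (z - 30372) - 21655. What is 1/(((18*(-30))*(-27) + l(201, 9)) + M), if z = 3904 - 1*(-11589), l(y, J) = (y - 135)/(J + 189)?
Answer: -3/65861 ≈ -4.5550e-5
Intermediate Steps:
l(y, J) = (-135 + y)/(189 + J)
z = 15493 (z = 3904 + 11589 = 15493)
M = -36534 (M = (15493 - 30372) - 21655 = -14879 - 21655 = -36534)
1/(((18*(-30))*(-27) + l(201, 9)) + M) = 1/(((18*(-30))*(-27) + (-135 + 201)/(189 + 9)) - 36534) = 1/((-540*(-27) + 66/198) - 36534) = 1/((14580 + (1/198)*66) - 36534) = 1/((14580 + ⅓) - 36534) = 1/(43741/3 - 36534) = 1/(-65861/3) = -3/65861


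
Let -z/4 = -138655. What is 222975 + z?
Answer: 777595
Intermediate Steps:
z = 554620 (z = -4*(-138655) = 554620)
222975 + z = 222975 + 554620 = 777595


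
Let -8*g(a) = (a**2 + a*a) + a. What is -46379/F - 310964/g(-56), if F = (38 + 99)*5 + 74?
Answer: 22220577/65527 ≈ 339.11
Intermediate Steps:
g(a) = -a**2/4 - a/8 (g(a) = -((a**2 + a*a) + a)/8 = -((a**2 + a**2) + a)/8 = -(2*a**2 + a)/8 = -(a + 2*a**2)/8 = -a**2/4 - a/8)
F = 759 (F = 137*5 + 74 = 685 + 74 = 759)
-46379/F - 310964/g(-56) = -46379/759 - 310964*1/(7*(1 + 2*(-56))) = -46379*1/759 - 310964*1/(7*(1 - 112)) = -46379/759 - 310964/((-1/8*(-56)*(-111))) = -46379/759 - 310964/(-777) = -46379/759 - 310964*(-1/777) = -46379/759 + 310964/777 = 22220577/65527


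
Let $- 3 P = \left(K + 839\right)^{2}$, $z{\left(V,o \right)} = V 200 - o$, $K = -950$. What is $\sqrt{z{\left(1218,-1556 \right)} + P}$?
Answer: $\sqrt{241049} \approx 490.97$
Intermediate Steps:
$z{\left(V,o \right)} = - o + 200 V$ ($z{\left(V,o \right)} = 200 V - o = - o + 200 V$)
$P = -4107$ ($P = - \frac{\left(-950 + 839\right)^{2}}{3} = - \frac{\left(-111\right)^{2}}{3} = \left(- \frac{1}{3}\right) 12321 = -4107$)
$\sqrt{z{\left(1218,-1556 \right)} + P} = \sqrt{\left(\left(-1\right) \left(-1556\right) + 200 \cdot 1218\right) - 4107} = \sqrt{\left(1556 + 243600\right) - 4107} = \sqrt{245156 - 4107} = \sqrt{241049}$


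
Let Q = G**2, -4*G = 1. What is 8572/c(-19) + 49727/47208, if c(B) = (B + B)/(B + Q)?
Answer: 1916317621/448476 ≈ 4273.0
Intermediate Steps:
G = -1/4 (G = -1/4*1 = -1/4 ≈ -0.25000)
Q = 1/16 (Q = (-1/4)**2 = 1/16 ≈ 0.062500)
c(B) = 2*B/(1/16 + B) (c(B) = (B + B)/(B + 1/16) = (2*B)/(1/16 + B) = 2*B/(1/16 + B))
8572/c(-19) + 49727/47208 = 8572/((32*(-19)/(1 + 16*(-19)))) + 49727/47208 = 8572/((32*(-19)/(1 - 304))) + 49727*(1/47208) = 8572/((32*(-19)/(-303))) + 49727/47208 = 8572/((32*(-19)*(-1/303))) + 49727/47208 = 8572/(608/303) + 49727/47208 = 8572*(303/608) + 49727/47208 = 649329/152 + 49727/47208 = 1916317621/448476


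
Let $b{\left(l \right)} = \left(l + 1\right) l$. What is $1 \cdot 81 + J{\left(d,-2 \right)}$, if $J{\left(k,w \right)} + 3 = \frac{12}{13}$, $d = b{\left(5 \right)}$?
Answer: $\frac{1026}{13} \approx 78.923$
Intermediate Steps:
$b{\left(l \right)} = l \left(1 + l\right)$ ($b{\left(l \right)} = \left(1 + l\right) l = l \left(1 + l\right)$)
$d = 30$ ($d = 5 \left(1 + 5\right) = 5 \cdot 6 = 30$)
$J{\left(k,w \right)} = - \frac{27}{13}$ ($J{\left(k,w \right)} = -3 + \frac{12}{13} = - \frac{27}{13}$)
$1 \cdot 81 + J{\left(d,-2 \right)} = 1 \cdot 81 - \frac{27}{13} = 81 - \frac{27}{13} = \frac{1026}{13}$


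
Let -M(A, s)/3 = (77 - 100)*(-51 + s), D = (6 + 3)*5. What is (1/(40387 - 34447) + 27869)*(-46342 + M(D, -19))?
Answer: -192525184343/135 ≈ -1.4261e+9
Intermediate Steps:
D = 45 (D = 9*5 = 45)
M(A, s) = -3519 + 69*s (M(A, s) = -3*(77 - 100)*(-51 + s) = -(-69)*(-51 + s) = -3*(1173 - 23*s) = -3519 + 69*s)
(1/(40387 - 34447) + 27869)*(-46342 + M(D, -19)) = (1/(40387 - 34447) + 27869)*(-46342 + (-3519 + 69*(-19))) = (1/5940 + 27869)*(-46342 + (-3519 - 1311)) = (1/5940 + 27869)*(-46342 - 4830) = (165541861/5940)*(-51172) = -192525184343/135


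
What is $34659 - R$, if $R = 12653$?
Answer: $22006$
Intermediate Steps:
$34659 - R = 34659 - 12653 = 22006$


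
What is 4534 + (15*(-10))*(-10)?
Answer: 6034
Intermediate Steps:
4534 + (15*(-10))*(-10) = 4534 - 150*(-10) = 4534 + 1500 = 6034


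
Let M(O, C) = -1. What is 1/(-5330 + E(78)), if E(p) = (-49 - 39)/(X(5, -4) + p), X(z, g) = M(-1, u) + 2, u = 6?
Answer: -79/421158 ≈ -0.00018758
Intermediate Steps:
X(z, g) = 1 (X(z, g) = -1 + 2 = 1)
E(p) = -88/(1 + p) (E(p) = (-49 - 39)/(1 + p) = -88/(1 + p))
1/(-5330 + E(78)) = 1/(-5330 - 88/(1 + 78)) = 1/(-5330 - 88/79) = 1/(-421158/79) = -79/421158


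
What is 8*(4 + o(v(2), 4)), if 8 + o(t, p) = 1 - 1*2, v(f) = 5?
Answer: -40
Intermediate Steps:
o(t, p) = -9 (o(t, p) = -8 + (1 - 1*2) = -8 + (1 - 2) = -8 - 1 = -9)
8*(4 + o(v(2), 4)) = 8*(4 - 9) = 8*(-5) = -40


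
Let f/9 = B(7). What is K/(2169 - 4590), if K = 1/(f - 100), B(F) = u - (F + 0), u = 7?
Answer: 1/242100 ≈ 4.1305e-6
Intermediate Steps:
B(F) = 7 - F (B(F) = 7 - (F + 0) = 7 - F)
f = 0 (f = 9*(7 - 1*7) = 9*(7 - 7) = 9*0 = 0)
K = -1/100 (K = 1/(0 - 100) = 1/(-100) = -1/100 ≈ -0.010000)
K/(2169 - 4590) = -1/(100*(2169 - 4590)) = -1/100/(-2421) = -1/100*(-1/2421) = 1/242100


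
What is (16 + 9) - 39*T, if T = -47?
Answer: 1858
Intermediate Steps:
(16 + 9) - 39*T = (16 + 9) - 39*(-47) = 25 + 1833 = 1858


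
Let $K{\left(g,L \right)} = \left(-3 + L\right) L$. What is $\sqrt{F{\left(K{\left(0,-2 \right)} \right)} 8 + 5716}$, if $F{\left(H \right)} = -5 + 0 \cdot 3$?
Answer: $2 \sqrt{1419} \approx 75.339$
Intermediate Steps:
$K{\left(g,L \right)} = L \left(-3 + L\right)$
$F{\left(H \right)} = -5$ ($F{\left(H \right)} = -5 + 0 = -5$)
$\sqrt{F{\left(K{\left(0,-2 \right)} \right)} 8 + 5716} = \sqrt{\left(-5\right) 8 + 5716} = \sqrt{-40 + 5716} = \sqrt{5676} = 2 \sqrt{1419}$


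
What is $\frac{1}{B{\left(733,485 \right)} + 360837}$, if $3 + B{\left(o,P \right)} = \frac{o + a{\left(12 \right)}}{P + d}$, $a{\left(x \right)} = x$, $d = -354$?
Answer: $\frac{131}{47269999} \approx 2.7713 \cdot 10^{-6}$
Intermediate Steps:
$B{\left(o,P \right)} = -3 + \frac{12 + o}{-354 + P}$ ($B{\left(o,P \right)} = -3 + \frac{o + 12}{P - 354} = -3 + \frac{12 + o}{-354 + P}$)
$\frac{1}{B{\left(733,485 \right)} + 360837} = \frac{1}{\frac{1074 + 733 - 1455}{-354 + 485} + 360837} = \frac{1}{\frac{1074 + 733 - 1455}{131} + 360837} = \frac{1}{\frac{1}{131} \cdot 352 + 360837} = \frac{1}{\frac{352}{131} + 360837} = \frac{1}{\frac{47269999}{131}} = \frac{131}{47269999}$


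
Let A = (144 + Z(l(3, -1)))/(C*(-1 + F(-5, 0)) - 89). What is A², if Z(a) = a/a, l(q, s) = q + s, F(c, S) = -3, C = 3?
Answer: 21025/10201 ≈ 2.0611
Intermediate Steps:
Z(a) = 1
A = -145/101 (A = (144 + 1)/(3*(-1 - 3) - 89) = 145/(3*(-4) - 89) = 145/(-12 - 89) = 145/(-101) = 145*(-1/101) = -145/101 ≈ -1.4356)
A² = (-145/101)² = 21025/10201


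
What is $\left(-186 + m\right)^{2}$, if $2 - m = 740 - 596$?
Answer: $107584$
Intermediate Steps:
$m = -142$ ($m = 2 - \left(740 - 596\right) = 2 - 144 = -142$)
$\left(-186 + m\right)^{2} = \left(-186 - 142\right)^{2} = \left(-328\right)^{2} = 107584$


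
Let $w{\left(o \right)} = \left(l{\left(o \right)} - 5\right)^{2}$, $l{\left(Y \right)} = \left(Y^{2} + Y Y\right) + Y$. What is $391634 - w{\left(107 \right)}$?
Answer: $-528608366$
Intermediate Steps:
$l{\left(Y \right)} = Y + 2 Y^{2}$ ($l{\left(Y \right)} = \left(Y^{2} + Y^{2}\right) + Y = 2 Y^{2} + Y = Y + 2 Y^{2}$)
$w{\left(o \right)} = \left(-5 + o \left(1 + 2 o\right)\right)^{2}$ ($w{\left(o \right)} = \left(o \left(1 + 2 o\right) - 5\right)^{2} = \left(-5 + o \left(1 + 2 o\right)\right)^{2}$)
$391634 - w{\left(107 \right)} = 391634 - \left(-5 + 107 \left(1 + 2 \cdot 107\right)\right)^{2} = 391634 - \left(-5 + 107 \left(1 + 214\right)\right)^{2} = 391634 - \left(-5 + 107 \cdot 215\right)^{2} = 391634 - \left(-5 + 23005\right)^{2} = 391634 - 23000^{2} = 391634 - 529000000 = -528608366$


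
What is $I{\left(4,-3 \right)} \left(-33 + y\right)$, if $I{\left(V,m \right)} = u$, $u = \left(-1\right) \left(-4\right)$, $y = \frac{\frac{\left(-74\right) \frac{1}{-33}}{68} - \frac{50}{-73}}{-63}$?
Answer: $- \frac{340682750}{2580039} \approx -132.05$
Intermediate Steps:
$y = - \frac{58801}{5160078}$ ($y = \left(\left(-74\right) \left(- \frac{1}{33}\right) \frac{1}{68} - - \frac{50}{73}\right) \left(- \frac{1}{63}\right) = \left(\frac{74}{33} \cdot \frac{1}{68} + \frac{50}{73}\right) \left(- \frac{1}{63}\right) = \left(\frac{37}{1122} + \frac{50}{73}\right) \left(- \frac{1}{63}\right) = \frac{58801}{81906} \left(- \frac{1}{63}\right) = - \frac{58801}{5160078} \approx -0.011395$)
$u = 4$
$I{\left(V,m \right)} = 4$
$I{\left(4,-3 \right)} \left(-33 + y\right) = 4 \left(-33 - \frac{58801}{5160078}\right) = 4 \left(- \frac{170341375}{5160078}\right) = - \frac{340682750}{2580039}$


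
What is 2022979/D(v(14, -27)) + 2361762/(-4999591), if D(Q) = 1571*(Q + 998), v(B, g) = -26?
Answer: 6507628686445/7634435452092 ≈ 0.85240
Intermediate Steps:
D(Q) = 1567858 + 1571*Q (D(Q) = 1571*(998 + Q) = 1567858 + 1571*Q)
2022979/D(v(14, -27)) + 2361762/(-4999591) = 2022979/(1567858 + 1571*(-26)) + 2361762/(-4999591) = 2022979/(1567858 - 40846) + 2361762*(-1/4999591) = 2022979/1527012 - 2361762/4999591 = 6507628686445/7634435452092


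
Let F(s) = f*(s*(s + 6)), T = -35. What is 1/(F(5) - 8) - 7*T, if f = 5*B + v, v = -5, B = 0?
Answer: 69334/283 ≈ 245.00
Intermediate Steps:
f = -5 (f = 5*0 - 5 = 0 - 5 = -5)
F(s) = -5*s*(6 + s) (F(s) = -5*s*(s + 6) = -5*s*(6 + s))
1/(F(5) - 8) - 7*T = 1/(-5*5*(6 + 5) - 8) - 7*(-35) = 1/(-5*5*11 - 8) + 245 = 1/(-275 - 8) + 245 = 1/(-283) + 245 = -1/283 + 245 = 69334/283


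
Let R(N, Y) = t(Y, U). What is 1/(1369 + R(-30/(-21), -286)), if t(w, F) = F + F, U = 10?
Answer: 1/1389 ≈ 0.00071994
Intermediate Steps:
t(w, F) = 2*F
R(N, Y) = 20 (R(N, Y) = 2*10 = 20)
1/(1369 + R(-30/(-21), -286)) = 1/(1369 + 20) = 1/1389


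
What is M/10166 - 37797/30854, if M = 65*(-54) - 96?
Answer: -247751913/156830882 ≈ -1.5797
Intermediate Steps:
M = -3606 (M = -3510 - 96 = -3606)
M/10166 - 37797/30854 = -3606/10166 - 37797/30854 = -3606*1/10166 - 37797*1/30854 = -1803/5083 - 37797/30854 = -247751913/156830882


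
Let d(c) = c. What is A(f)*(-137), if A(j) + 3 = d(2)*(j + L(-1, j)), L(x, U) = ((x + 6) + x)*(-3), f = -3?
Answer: 4521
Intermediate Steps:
L(x, U) = -18 - 6*x (L(x, U) = ((6 + x) + x)*(-3) = (6 + 2*x)*(-3) = -18 - 6*x)
A(j) = -27 + 2*j (A(j) = -3 + 2*(j + (-18 - 6*(-1))) = -3 + 2*(j + (-18 + 6)) = -3 + 2*(j - 12) = -3 + 2*(-12 + j) = -3 + (-24 + 2*j) = -27 + 2*j)
A(f)*(-137) = (-27 + 2*(-3))*(-137) = (-27 - 6)*(-137) = -33*(-137) = 4521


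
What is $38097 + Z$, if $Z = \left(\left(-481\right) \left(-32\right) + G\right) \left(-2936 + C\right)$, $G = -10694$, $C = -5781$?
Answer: $-40914369$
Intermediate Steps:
$Z = -40952466$ ($Z = \left(\left(-481\right) \left(-32\right) - 10694\right) \left(-2936 - 5781\right) = \left(15392 - 10694\right) \left(-8717\right) = 4698 \left(-8717\right) = -40952466$)
$38097 + Z = 38097 - 40952466 = -40914369$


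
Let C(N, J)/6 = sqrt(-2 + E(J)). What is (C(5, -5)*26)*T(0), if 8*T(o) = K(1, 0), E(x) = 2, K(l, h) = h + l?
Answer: 0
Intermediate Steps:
T(o) = 1/8 (T(o) = (0 + 1)/8 = (1/8)*1 = 1/8)
C(N, J) = 0 (C(N, J) = 6*sqrt(-2 + 2) = 6*sqrt(0) = 6*0 = 0)
(C(5, -5)*26)*T(0) = (0*26)*(1/8) = 0*(1/8) = 0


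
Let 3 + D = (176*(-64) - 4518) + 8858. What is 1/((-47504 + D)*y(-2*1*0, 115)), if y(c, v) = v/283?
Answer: -283/6259565 ≈ -4.5211e-5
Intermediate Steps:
y(c, v) = v/283 (y(c, v) = v*(1/283) = v/283)
D = -6927 (D = -3 + ((176*(-64) - 4518) + 8858) = -3 + ((-11264 - 4518) + 8858) = -3 + (-15782 + 8858) = -3 - 6924 = -6927)
1/((-47504 + D)*y(-2*1*0, 115)) = 1/((-47504 - 6927)*(((1/283)*115))) = 1/((-54431)*(115/283)) = -1/54431*283/115 = -283/6259565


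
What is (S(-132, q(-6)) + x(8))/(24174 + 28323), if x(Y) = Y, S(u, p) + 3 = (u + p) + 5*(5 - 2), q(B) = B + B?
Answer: -124/52497 ≈ -0.0023620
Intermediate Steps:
q(B) = 2*B
S(u, p) = 12 + p + u (S(u, p) = -3 + ((u + p) + 5*(5 - 2)) = -3 + ((p + u) + 5*3) = -3 + ((p + u) + 15) = -3 + (15 + p + u) = 12 + p + u)
(S(-132, q(-6)) + x(8))/(24174 + 28323) = ((12 + 2*(-6) - 132) + 8)/(24174 + 28323) = ((12 - 12 - 132) + 8)/52497 = (-132 + 8)*(1/52497) = -124*1/52497 = -124/52497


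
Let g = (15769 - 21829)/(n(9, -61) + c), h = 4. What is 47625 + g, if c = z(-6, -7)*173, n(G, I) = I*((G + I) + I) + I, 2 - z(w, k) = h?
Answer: 51481615/1081 ≈ 47624.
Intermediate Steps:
z(w, k) = -2 (z(w, k) = 2 - 1*4 = 2 - 4 = -2)
n(G, I) = I + I*(G + 2*I) (n(G, I) = I*(G + 2*I) + I = I + I*(G + 2*I))
c = -346 (c = -2*173 = -346)
g = -1010/1081 (g = (15769 - 21829)/(-61*(1 + 9 + 2*(-61)) - 346) = -6060/(-61*(1 + 9 - 122) - 346) = -6060/(-61*(-112) - 346) = -6060/(6832 - 346) = -6060/6486 = -6060*1/6486 = -1010/1081 ≈ -0.93432)
47625 + g = 47625 - 1010/1081 = 51481615/1081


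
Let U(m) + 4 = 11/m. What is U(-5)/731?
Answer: -31/3655 ≈ -0.0084815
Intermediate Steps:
U(m) = -4 + 11/m
U(-5)/731 = (-4 + 11/(-5))/731 = (-4 + 11*(-1/5))*(1/731) = (-4 - 11/5)*(1/731) = -31/5*1/731 = -31/3655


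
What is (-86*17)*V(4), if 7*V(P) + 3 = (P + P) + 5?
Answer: -14620/7 ≈ -2088.6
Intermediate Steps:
V(P) = 2/7 + 2*P/7 (V(P) = -3/7 + ((P + P) + 5)/7 = -3/7 + (2*P + 5)/7 = -3/7 + (5 + 2*P)/7 = -3/7 + (5/7 + 2*P/7) = 2/7 + 2*P/7)
(-86*17)*V(4) = (-86*17)*(2/7 + (2/7)*4) = -1462*(2/7 + 8/7) = -1462*10/7 = -14620/7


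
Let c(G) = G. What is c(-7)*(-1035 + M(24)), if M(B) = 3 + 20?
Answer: 7084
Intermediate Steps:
M(B) = 23
c(-7)*(-1035 + M(24)) = -7*(-1035 + 23) = -7*(-1012) = 7084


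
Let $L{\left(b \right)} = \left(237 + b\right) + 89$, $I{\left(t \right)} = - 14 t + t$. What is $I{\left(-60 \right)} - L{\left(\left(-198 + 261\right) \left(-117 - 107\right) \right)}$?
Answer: $14566$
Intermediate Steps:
$I{\left(t \right)} = - 13 t$
$L{\left(b \right)} = 326 + b$
$I{\left(-60 \right)} - L{\left(\left(-198 + 261\right) \left(-117 - 107\right) \right)} = \left(-13\right) \left(-60\right) - \left(326 + \left(-198 + 261\right) \left(-117 - 107\right)\right) = 780 - \left(326 + 63 \left(-224\right)\right) = 780 - \left(326 - 14112\right) = 780 - -13786 = 780 + 13786 = 14566$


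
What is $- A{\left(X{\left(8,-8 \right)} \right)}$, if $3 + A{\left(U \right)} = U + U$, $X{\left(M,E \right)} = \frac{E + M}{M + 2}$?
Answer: $3$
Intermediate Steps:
$X{\left(M,E \right)} = \frac{E + M}{2 + M}$
$A{\left(U \right)} = -3 + 2 U$ ($A{\left(U \right)} = -3 + \left(U + U\right) = -3 + 2 U$)
$- A{\left(X{\left(8,-8 \right)} \right)} = - (-3 + 2 \frac{-8 + 8}{2 + 8}) = - (-3 + 2 \cdot \frac{1}{10} \cdot 0) = - (-3 + 2 \cdot 0) = - (-3 + 0) = \left(-1\right) \left(-3\right) = 3$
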